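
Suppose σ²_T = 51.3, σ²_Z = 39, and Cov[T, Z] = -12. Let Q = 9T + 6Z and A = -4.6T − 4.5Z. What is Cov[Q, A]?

By bilinearity, Cov[Q, A] = ac·σ²_T + bd·σ²_Z + (ad+bc)·Cov[T, Z], with a=9, b=6, c=-4.6, d=-4.5.
ac·σ²_T = 9·(-4.6)·51.3 = -2123.82
bd·σ²_Z = 6·(-4.5)·39 = -1053
(ad+bc)·Cov[T, Z] = (-68.1)·(-12) = 817.2
Cov[Q, A] = -2123.82 + (-1053) + 817.2 = -2359.62.

Cov[Q, A] = -2359.62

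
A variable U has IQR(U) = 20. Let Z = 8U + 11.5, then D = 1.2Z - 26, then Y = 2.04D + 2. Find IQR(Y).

IQR(Z) = |8|·20 = 160.
IQR(D) = |1.2|·160 = 192.
IQR(Y) = |2.04|·192 = 391.68.

IQR(Y) = 391.68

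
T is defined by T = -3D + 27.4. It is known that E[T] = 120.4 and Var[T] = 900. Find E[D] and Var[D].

From T = -3D + 27.4: E[T] = a·E[D] + b, so E[D] = (E[T] − b)/a = (120.4 − 27.4)/(-3) = -31.
Var[T] = a²·Var[D], so Var[D] = 900/(-3)² = 100.

E[D] = -31, Var[D] = 100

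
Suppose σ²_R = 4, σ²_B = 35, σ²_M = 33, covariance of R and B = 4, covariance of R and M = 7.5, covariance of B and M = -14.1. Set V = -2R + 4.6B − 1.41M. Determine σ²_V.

σ²_V = 973.8125

σ²_V = a²·σ²_R + b²·σ²_B + c²·σ²_M + 2ab·covariance of R and B + 2ac·covariance of R and M + 2bc·covariance of B and M, with a = -2, b = 4.6, c = -1.41.
= 16 + 740.6 + 65.6073 + (-73.6) + 42.3 + 182.9052
= 973.8125.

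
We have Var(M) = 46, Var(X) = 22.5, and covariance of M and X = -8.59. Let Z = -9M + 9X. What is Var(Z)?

Var(Z) = a²·Var(M) + b²·Var(X) + 2ab·covariance of M and X with a = -9, b = 9.
= (-9)²·46 + 9²·22.5 + 2·(-9)·9·(-8.59)
= 3726 + 1822.5 + 1391.58 = 6940.08.

Var(Z) = 6940.08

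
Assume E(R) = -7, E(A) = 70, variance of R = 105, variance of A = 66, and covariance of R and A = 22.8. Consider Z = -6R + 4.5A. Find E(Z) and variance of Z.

E(Z) = 357, variance of Z = 3885.3

E(Z) = (-6)·E(R) + 4.5·E(A) = (-6)·(-7) + 4.5·70 = 357.
variance of Z = a²·variance of R + b²·variance of A + 2ab·covariance of R and A with a = -6, b = 4.5.
= (-6)²·105 + 4.5²·66 + 2·(-6)·4.5·22.8
= 3780 + 1336.5 + (-1231.2) = 3885.3.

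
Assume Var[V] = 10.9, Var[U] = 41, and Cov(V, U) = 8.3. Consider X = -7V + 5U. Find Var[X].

Var[X] = a²·Var[V] + b²·Var[U] + 2ab·Cov(V, U) with a = -7, b = 5.
= (-7)²·10.9 + 5²·41 + 2·(-7)·5·8.3
= 534.1 + 1025 + (-581) = 978.1.

Var[X] = 978.1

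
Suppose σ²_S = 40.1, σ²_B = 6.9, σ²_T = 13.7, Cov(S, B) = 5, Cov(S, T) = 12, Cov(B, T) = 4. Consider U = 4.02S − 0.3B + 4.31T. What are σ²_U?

σ²_U = a²·σ²_S + b²·σ²_B + c²·σ²_T + 2ab·Cov(S, B) + 2ac·Cov(S, T) + 2bc·Cov(B, T), with a = 4.02, b = -0.3, c = 4.31.
= 648.03204 + 0.621 + 254.49257 + (-12.06) + 415.8288 + (-10.344)
= 1296.57041.

σ²_U = 1296.57041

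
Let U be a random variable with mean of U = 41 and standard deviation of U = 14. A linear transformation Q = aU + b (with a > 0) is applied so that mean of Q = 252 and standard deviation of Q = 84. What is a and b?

a = 6, b = 6

standard deviation of Q = a·standard deviation of U (a > 0), so a = 84/14 = 6.
mean of Q = a·mean of U + b, so b = 252 − 6·41 = 6.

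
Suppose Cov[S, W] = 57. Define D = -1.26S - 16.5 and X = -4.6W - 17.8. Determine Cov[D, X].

Cov[D, X] = a·c·Cov[S, W] = (-1.26)·(-4.6)·57 = 330.372. Additive constants drop out.

Cov[D, X] = 330.372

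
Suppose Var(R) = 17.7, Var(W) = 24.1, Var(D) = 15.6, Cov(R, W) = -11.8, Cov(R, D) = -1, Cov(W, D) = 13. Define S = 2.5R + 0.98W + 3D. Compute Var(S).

Var(S) = a²·Var(R) + b²·Var(W) + c²·Var(D) + 2ab·Cov(R, W) + 2ac·Cov(R, D) + 2bc·Cov(W, D), with a = 2.5, b = 0.98, c = 3.
= 110.625 + 23.14564 + 140.4 + (-57.82) + (-15) + 76.44
= 277.79064.

Var(S) = 277.79064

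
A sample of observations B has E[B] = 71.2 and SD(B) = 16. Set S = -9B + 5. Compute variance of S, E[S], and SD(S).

variance of S = 20736, E[S] = -635.8, SD(S) = 144

S = -9B + 5 is linear with a = -9, b = 5.
variance of B = 16² = 256.
variance of S = a²·variance of B = (-9)²·256 = 20736 (the additive constant 5 does not affect variance).
E[S] = a·E[B] + b = (-9)·71.2 + 5 = -635.8.
SD(S) = |a|·SD(B) = |-9|·16 = 144.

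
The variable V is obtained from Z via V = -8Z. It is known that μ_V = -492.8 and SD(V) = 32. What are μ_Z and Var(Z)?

μ_Z = 61.6, Var(Z) = 16

From V = -8Z: μ_V = a·μ_Z + b, so μ_Z = (μ_V − b)/a = (-492.8 − 0)/(-8) = 61.6.
Var(V) = 32² = 1024.
Var(V) = a²·Var(Z), so Var(Z) = 1024/(-8)² = 16.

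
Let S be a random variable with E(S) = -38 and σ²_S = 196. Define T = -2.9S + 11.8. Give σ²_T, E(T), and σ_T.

σ²_T = 1648.36, E(T) = 122, σ_T = 40.6

T = -2.9S + 11.8 is linear with a = -2.9, b = 11.8.
σ²_T = a²·σ²_S = (-2.9)²·196 = 1648.36 (the additive constant 11.8 does not affect variance).
E(T) = a·E(S) + b = (-2.9)·(-38) + 11.8 = 122.
σ_S = √196 = 14.
σ_T = |a|·σ_S = |-2.9|·14 = 40.6.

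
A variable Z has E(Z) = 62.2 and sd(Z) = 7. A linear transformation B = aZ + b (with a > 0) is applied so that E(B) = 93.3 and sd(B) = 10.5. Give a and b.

a = 1.5, b = 0

sd(B) = a·sd(Z) (a > 0), so a = 10.5/7 = 1.5.
E(B) = a·E(Z) + b, so b = 93.3 − 1.5·62.2 = 0.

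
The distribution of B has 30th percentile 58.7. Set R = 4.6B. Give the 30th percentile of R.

Since a = 4.6 > 0 the transformation is increasing, so the 30th percentile of R = a·(P_{30} of B) + b = 4.6·58.7 = 270.02.

30th percentile of R = 270.02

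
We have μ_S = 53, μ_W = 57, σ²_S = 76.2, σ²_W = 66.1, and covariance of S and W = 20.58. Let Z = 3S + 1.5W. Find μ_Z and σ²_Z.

μ_Z = 3·μ_S + 1.5·μ_W = 3·53 + 1.5·57 = 244.5.
σ²_Z = a²·σ²_S + b²·σ²_W + 2ab·covariance of S and W with a = 3, b = 1.5.
= 3²·76.2 + 1.5²·66.1 + 2·3·1.5·20.58
= 685.8 + 148.725 + 185.22 = 1019.745.

μ_Z = 244.5, σ²_Z = 1019.745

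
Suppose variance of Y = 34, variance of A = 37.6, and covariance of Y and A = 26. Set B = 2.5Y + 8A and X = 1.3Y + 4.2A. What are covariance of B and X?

covariance of B and X = 1917.26

By bilinearity, covariance of B and X = ac·variance of Y + bd·variance of A + (ad+bc)·covariance of Y and A, with a=2.5, b=8, c=1.3, d=4.2.
ac·variance of Y = 2.5·1.3·34 = 110.5
bd·variance of A = 8·4.2·37.6 = 1263.36
(ad+bc)·covariance of Y and A = (20.9)·26 = 543.4
covariance of B and X = 110.5 + 1263.36 + 543.4 = 1917.26.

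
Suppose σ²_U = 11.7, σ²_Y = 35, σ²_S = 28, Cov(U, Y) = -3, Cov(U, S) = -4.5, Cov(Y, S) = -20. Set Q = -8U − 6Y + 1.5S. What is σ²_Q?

σ²_Q = a²·σ²_U + b²·σ²_Y + c²·σ²_S + 2ab·Cov(U, Y) + 2ac·Cov(U, S) + 2bc·Cov(Y, S), with a = -8, b = -6, c = 1.5.
= 748.8 + 1260 + 63 + (-288) + 108 + 360
= 2251.8.

σ²_Q = 2251.8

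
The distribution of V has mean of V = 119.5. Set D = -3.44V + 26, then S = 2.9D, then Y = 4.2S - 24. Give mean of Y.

mean of D = (-3.44)·119.5 + 26 = -385.08.
mean of S = 2.9·(-385.08) = -1116.732.
mean of Y = 4.2·(-1116.732) + (-24) = -4714.2744.

mean of Y = -4714.2744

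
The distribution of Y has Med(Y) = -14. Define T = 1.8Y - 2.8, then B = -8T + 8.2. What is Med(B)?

Med(B) = 232.2

Med(T) = 1.8·(-14) + (-2.8) = -28.
Med(B) = (-8)·(-28) + 8.2 = 232.2.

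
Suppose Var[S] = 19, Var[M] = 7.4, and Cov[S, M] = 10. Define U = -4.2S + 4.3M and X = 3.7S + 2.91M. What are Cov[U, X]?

Cov[U, X] = -165.7838

By bilinearity, Cov[U, X] = ac·Var[S] + bd·Var[M] + (ad+bc)·Cov[S, M], with a=-4.2, b=4.3, c=3.7, d=2.91.
ac·Var[S] = (-4.2)·3.7·19 = -295.26
bd·Var[M] = 4.3·2.91·7.4 = 92.5962
(ad+bc)·Cov[S, M] = (3.688)·10 = 36.88
Cov[U, X] = -295.26 + 92.5962 + 36.88 = -165.7838.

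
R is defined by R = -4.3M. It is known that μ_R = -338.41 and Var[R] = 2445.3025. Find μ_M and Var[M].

From R = -4.3M: μ_R = a·μ_M + b, so μ_M = (μ_R − b)/a = (-338.41 − 0)/(-4.3) = 78.7.
Var[R] = a²·Var[M], so Var[M] = 2445.3025/(-4.3)² = 132.25.

μ_M = 78.7, Var[M] = 132.25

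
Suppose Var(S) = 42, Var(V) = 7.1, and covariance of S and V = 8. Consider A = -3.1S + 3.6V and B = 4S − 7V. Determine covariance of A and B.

covariance of A and B = -410.92

By bilinearity, covariance of A and B = ac·Var(S) + bd·Var(V) + (ad+bc)·covariance of S and V, with a=-3.1, b=3.6, c=4, d=-7.
ac·Var(S) = (-3.1)·4·42 = -520.8
bd·Var(V) = 3.6·(-7)·7.1 = -178.92
(ad+bc)·covariance of S and V = (36.1)·8 = 288.8
covariance of A and B = -520.8 + (-178.92) + 288.8 = -410.92.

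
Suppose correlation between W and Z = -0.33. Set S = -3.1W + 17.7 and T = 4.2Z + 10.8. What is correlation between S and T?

correlation between S and T = 0.33

Linear rescalings preserve |correlation|; the slopes -3.1 and 4.2 have opposite signs, so the correlation flips sign: correlation between S and T = −correlation between W and Z = 0.33.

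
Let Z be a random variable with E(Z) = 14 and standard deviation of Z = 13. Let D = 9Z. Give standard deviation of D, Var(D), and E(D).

standard deviation of D = 117, Var(D) = 13689, E(D) = 126

D = 9Z is linear with a = 9, b = 0.
standard deviation of D = |a|·standard deviation of Z = |9|·13 = 117.
Var(Z) = 13² = 169.
Var(D) = a²·Var(Z) = 9²·169 = 13689.
E(D) = a·E(Z) + b = 9·14 = 126.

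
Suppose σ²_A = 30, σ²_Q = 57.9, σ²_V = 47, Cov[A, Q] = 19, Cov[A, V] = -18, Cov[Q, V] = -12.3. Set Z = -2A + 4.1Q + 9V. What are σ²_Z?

σ²_Z = a²·σ²_A + b²·σ²_Q + c²·σ²_V + 2ab·Cov[A, Q] + 2ac·Cov[A, V] + 2bc·Cov[Q, V], with a = -2, b = 4.1, c = 9.
= 120 + 973.299 + 3807 + (-311.6) + 648 + (-907.74)
= 4328.959.

σ²_Z = 4328.959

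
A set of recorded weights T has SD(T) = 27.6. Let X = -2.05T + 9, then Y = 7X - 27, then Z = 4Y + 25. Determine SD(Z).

SD(X) = |-2.05|·27.6 = 56.58.
SD(Y) = |7|·56.58 = 396.06.
SD(Z) = |4|·396.06 = 1584.24.

SD(Z) = 1584.24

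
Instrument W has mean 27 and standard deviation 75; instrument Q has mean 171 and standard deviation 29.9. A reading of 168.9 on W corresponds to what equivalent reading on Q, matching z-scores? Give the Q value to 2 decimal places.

z = (168.9 − 27)/75 = 1.892.
Q = 171 + z·29.9 = 171 + (168.9 − 27)·29.9/75 ≈ 227.57.

Q = 227.57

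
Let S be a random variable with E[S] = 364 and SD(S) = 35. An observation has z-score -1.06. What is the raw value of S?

S = 326.9

S = E[S] + z·SD(S) = 364 + (-1.06)·35 = 326.9.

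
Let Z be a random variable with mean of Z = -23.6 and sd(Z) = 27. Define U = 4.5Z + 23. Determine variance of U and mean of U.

U = 4.5Z + 23 is linear with a = 4.5, b = 23.
variance of Z = 27² = 729.
variance of U = a²·variance of Z = 4.5²·729 = 14762.25 (the additive constant 23 does not affect variance).
mean of U = a·mean of Z + b = 4.5·(-23.6) + 23 = -83.2.

variance of U = 14762.25, mean of U = -83.2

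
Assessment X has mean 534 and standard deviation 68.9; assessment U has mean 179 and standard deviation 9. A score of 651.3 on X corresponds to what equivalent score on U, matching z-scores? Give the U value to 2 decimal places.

z = (651.3 − 534)/68.9 ≈ 1.7025.
U = 179 + z·9 = 179 + (651.3 − 534)·9/68.9 ≈ 194.32.

U = 194.32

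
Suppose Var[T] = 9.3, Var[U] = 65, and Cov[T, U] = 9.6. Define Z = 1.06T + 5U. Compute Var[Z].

Var[Z] = 1737.20948

Var[Z] = a²·Var[T] + b²·Var[U] + 2ab·Cov[T, U] with a = 1.06, b = 5.
= 1.06²·9.3 + 5²·65 + 2·1.06·5·9.6
= 10.44948 + 1625 + 101.76 = 1737.20948.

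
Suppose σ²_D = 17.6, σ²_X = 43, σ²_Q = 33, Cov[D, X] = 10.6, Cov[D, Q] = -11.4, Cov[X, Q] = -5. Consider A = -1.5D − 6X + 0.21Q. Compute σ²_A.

σ²_A = a²·σ²_D + b²·σ²_X + c²·σ²_Q + 2ab·Cov[D, X] + 2ac·Cov[D, Q] + 2bc·Cov[X, Q], with a = -1.5, b = -6, c = 0.21.
= 39.6 + 1548 + 1.4553 + 190.8 + 7.182 + 12.6
= 1799.6373.

σ²_A = 1799.6373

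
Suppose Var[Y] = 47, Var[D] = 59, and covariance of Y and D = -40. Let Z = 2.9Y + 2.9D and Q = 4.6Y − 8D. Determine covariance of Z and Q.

covariance of Z and Q = -347.42

By bilinearity, covariance of Z and Q = ac·Var[Y] + bd·Var[D] + (ad+bc)·covariance of Y and D, with a=2.9, b=2.9, c=4.6, d=-8.
ac·Var[Y] = 2.9·4.6·47 = 626.98
bd·Var[D] = 2.9·(-8)·59 = -1368.8
(ad+bc)·covariance of Y and D = (-9.86)·(-40) = 394.4
covariance of Z and Q = 626.98 + (-1368.8) + 394.4 = -347.42.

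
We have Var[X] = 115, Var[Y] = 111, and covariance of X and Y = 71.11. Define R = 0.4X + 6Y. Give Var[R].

Var[R] = 4355.728

Var[R] = a²·Var[X] + b²·Var[Y] + 2ab·covariance of X and Y with a = 0.4, b = 6.
= 0.4²·115 + 6²·111 + 2·0.4·6·71.11
= 18.4 + 3996 + 341.328 = 4355.728.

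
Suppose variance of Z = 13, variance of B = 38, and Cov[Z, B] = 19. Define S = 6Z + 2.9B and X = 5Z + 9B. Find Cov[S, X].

By bilinearity, Cov[S, X] = ac·variance of Z + bd·variance of B + (ad+bc)·Cov[Z, B], with a=6, b=2.9, c=5, d=9.
ac·variance of Z = 6·5·13 = 390
bd·variance of B = 2.9·9·38 = 991.8
(ad+bc)·Cov[Z, B] = (68.5)·19 = 1301.5
Cov[S, X] = 390 + 991.8 + 1301.5 = 2683.3.

Cov[S, X] = 2683.3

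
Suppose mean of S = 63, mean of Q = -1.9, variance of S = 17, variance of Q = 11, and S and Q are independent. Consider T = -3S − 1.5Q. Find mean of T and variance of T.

mean of T = -186.15, variance of T = 177.75

mean of T = (-3)·mean of S + (-1.5)·mean of Q = (-3)·63 + (-1.5)·(-1.9) = -186.15.
variance of T = a²·variance of S + b²·variance of Q + 2ab·covariance of S and Q with a = -3, b = -1.5.
Independence gives covariance of S and Q = 0.
= (-3)²·17 + (-1.5)²·11 + 2·(-3)·(-1.5)·0
= 153 + 24.75 + 0 = 177.75.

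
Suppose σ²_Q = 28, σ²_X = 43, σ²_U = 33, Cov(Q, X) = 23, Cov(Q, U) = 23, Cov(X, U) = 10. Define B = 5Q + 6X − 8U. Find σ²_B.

σ²_B = 2940

σ²_B = a²·σ²_Q + b²·σ²_X + c²·σ²_U + 2ab·Cov(Q, X) + 2ac·Cov(Q, U) + 2bc·Cov(X, U), with a = 5, b = 6, c = -8.
= 700 + 1548 + 2112 + 1380 + (-1840) + (-960)
= 2940.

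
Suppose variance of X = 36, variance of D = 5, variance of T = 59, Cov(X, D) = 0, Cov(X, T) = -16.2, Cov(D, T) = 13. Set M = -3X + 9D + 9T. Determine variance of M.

variance of M = 8488.8

variance of M = a²·variance of X + b²·variance of D + c²·variance of T + 2ab·Cov(X, D) + 2ac·Cov(X, T) + 2bc·Cov(D, T), with a = -3, b = 9, c = 9.
= 324 + 405 + 4779 + 0 + 874.8 + 2106
= 8488.8.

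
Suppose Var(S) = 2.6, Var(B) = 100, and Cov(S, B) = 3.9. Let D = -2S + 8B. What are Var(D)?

Var(D) = a²·Var(S) + b²·Var(B) + 2ab·Cov(S, B) with a = -2, b = 8.
= (-2)²·2.6 + 8²·100 + 2·(-2)·8·3.9
= 10.4 + 6400 + (-124.8) = 6285.6.

Var(D) = 6285.6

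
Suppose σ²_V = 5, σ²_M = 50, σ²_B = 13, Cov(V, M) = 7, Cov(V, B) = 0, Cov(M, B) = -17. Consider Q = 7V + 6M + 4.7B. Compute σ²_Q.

σ²_Q = 1961.37

σ²_Q = a²·σ²_V + b²·σ²_M + c²·σ²_B + 2ab·Cov(V, M) + 2ac·Cov(V, B) + 2bc·Cov(M, B), with a = 7, b = 6, c = 4.7.
= 245 + 1800 + 287.17 + 588 + 0 + (-958.8)
= 1961.37.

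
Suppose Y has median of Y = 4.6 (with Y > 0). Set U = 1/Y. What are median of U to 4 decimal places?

median of U = 0.2174

1/Y is monotone on this domain, so median of U = 1/(4.6) ≈ 0.2174.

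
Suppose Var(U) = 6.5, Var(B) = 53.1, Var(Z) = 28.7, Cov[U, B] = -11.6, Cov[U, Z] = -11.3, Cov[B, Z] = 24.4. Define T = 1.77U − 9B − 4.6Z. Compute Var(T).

Var(T) = a²·Var(U) + b²·Var(B) + c²·Var(Z) + 2ab·Cov[U, B] + 2ac·Cov[U, Z] + 2bc·Cov[B, Z], with a = 1.77, b = -9, c = -4.6.
= 20.36385 + 4301.1 + 607.292 + 369.576 + 184.0092 + 2020.32
= 7502.66105.

Var(T) = 7502.66105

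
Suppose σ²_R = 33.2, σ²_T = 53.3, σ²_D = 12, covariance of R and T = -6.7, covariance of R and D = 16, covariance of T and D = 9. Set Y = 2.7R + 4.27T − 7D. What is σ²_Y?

σ²_Y = 504.53297

σ²_Y = a²·σ²_R + b²·σ²_T + c²·σ²_D + 2ab·covariance of R and T + 2ac·covariance of R and D + 2bc·covariance of T and D, with a = 2.7, b = 4.27, c = -7.
= 242.028 + 971.81357 + 588 + (-154.4886) + (-604.8) + (-538.02)
= 504.53297.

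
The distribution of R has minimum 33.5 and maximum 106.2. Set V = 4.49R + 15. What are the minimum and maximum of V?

a = 4.49 > 0, so min(V) = a·min(R)+b = 4.49·33.5 + 15 = 165.415 and max(V) = 4.49·106.2 + 15 = 491.838.

min(V) = 165.415, max(V) = 491.838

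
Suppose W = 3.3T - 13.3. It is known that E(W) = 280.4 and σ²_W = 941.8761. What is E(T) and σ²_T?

From W = 3.3T - 13.3: E(W) = a·E(T) + b, so E(T) = (E(W) − b)/a = (280.4 − (-13.3))/3.3 = 89.
σ²_W = a²·σ²_T, so σ²_T = 941.8761/3.3² = 86.49.

E(T) = 89, σ²_T = 86.49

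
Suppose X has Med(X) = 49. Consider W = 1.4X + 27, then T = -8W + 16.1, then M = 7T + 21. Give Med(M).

Med(W) = 1.4·49 + 27 = 95.6.
Med(T) = (-8)·95.6 + 16.1 = -748.7.
Med(M) = 7·(-748.7) + 21 = -5219.9.

Med(M) = -5219.9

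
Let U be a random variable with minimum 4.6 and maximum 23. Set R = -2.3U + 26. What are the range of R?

Range of U = 23 − 4.6 = 18.4.
Range(R) = |a|·Range(U) = |-2.3|·18.4 = 42.32.

Range(R) = 42.32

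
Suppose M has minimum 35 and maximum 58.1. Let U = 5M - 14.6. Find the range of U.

Range of M = 58.1 − 35 = 23.1.
Range(U) = |a|·Range(M) = |5|·23.1 = 115.5.

Range(U) = 115.5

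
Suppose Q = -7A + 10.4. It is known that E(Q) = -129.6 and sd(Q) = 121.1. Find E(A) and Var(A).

E(A) = 20, Var(A) = 299.29

From Q = -7A + 10.4: E(Q) = a·E(A) + b, so E(A) = (E(Q) − b)/a = (-129.6 − 10.4)/(-7) = 20.
Var(Q) = 121.1² = 14665.21.
Var(Q) = a²·Var(A), so Var(A) = 14665.21/(-7)² = 299.29.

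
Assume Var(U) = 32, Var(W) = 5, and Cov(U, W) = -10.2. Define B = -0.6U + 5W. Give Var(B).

Var(B) = a²·Var(U) + b²·Var(W) + 2ab·Cov(U, W) with a = -0.6, b = 5.
= (-0.6)²·32 + 5²·5 + 2·(-0.6)·5·(-10.2)
= 11.52 + 125 + 61.2 = 197.72.

Var(B) = 197.72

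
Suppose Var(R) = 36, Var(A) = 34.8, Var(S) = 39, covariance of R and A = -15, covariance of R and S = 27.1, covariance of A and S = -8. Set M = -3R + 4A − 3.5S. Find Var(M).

Var(M) = 2511.65

Var(M) = a²·Var(R) + b²·Var(A) + c²·Var(S) + 2ab·covariance of R and A + 2ac·covariance of R and S + 2bc·covariance of A and S, with a = -3, b = 4, c = -3.5.
= 324 + 556.8 + 477.75 + 360 + 569.1 + 224
= 2511.65.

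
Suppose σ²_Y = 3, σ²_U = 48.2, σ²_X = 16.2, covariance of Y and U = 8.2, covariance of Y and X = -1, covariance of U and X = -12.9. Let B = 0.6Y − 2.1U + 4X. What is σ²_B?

σ²_B = 664.098

σ²_B = a²·σ²_Y + b²·σ²_U + c²·σ²_X + 2ab·covariance of Y and U + 2ac·covariance of Y and X + 2bc·covariance of U and X, with a = 0.6, b = -2.1, c = 4.
= 1.08 + 212.562 + 259.2 + (-20.664) + (-4.8) + 216.72
= 664.098.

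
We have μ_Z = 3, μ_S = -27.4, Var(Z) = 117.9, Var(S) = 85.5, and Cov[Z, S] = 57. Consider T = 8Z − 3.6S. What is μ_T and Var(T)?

μ_T = 122.64, Var(T) = 5370.48

μ_T = 8·μ_Z + (-3.6)·μ_S = 8·3 + (-3.6)·(-27.4) = 122.64.
Var(T) = a²·Var(Z) + b²·Var(S) + 2ab·Cov[Z, S] with a = 8, b = -3.6.
= 8²·117.9 + (-3.6)²·85.5 + 2·8·(-3.6)·57
= 7545.6 + 1108.08 + (-3283.2) = 5370.48.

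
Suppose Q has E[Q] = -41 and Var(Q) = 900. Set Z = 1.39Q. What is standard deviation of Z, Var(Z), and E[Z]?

Z = 1.39Q is linear with a = 1.39, b = 0.
standard deviation of Q = √900 = 30.
standard deviation of Z = |a|·standard deviation of Q = |1.39|·30 = 41.7.
Var(Z) = a²·Var(Q) = 1.39²·900 = 1738.89.
E[Z] = a·E[Q] + b = 1.39·(-41) = -56.99.

standard deviation of Z = 41.7, Var(Z) = 1738.89, E[Z] = -56.99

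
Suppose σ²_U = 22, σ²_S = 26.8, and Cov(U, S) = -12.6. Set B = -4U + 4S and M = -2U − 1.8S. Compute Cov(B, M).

By bilinearity, Cov(B, M) = ac·σ²_U + bd·σ²_S + (ad+bc)·Cov(U, S), with a=-4, b=4, c=-2, d=-1.8.
ac·σ²_U = (-4)·(-2)·22 = 176
bd·σ²_S = 4·(-1.8)·26.8 = -192.96
(ad+bc)·Cov(U, S) = (-0.8)·(-12.6) = 10.08
Cov(B, M) = 176 + (-192.96) + 10.08 = -6.88.

Cov(B, M) = -6.88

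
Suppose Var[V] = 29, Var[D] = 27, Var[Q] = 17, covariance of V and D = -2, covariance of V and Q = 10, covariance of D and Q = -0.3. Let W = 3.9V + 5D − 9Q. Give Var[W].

Var[W] = a²·Var[V] + b²·Var[D] + c²·Var[Q] + 2ab·covariance of V and D + 2ac·covariance of V and Q + 2bc·covariance of D and Q, with a = 3.9, b = 5, c = -9.
= 441.09 + 675 + 1377 + (-78) + (-702) + 27
= 1740.09.

Var[W] = 1740.09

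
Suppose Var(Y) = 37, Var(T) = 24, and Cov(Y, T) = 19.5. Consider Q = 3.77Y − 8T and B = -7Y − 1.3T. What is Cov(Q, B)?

By bilinearity, Cov(Q, B) = ac·Var(Y) + bd·Var(T) + (ad+bc)·Cov(Y, T), with a=3.77, b=-8, c=-7, d=-1.3.
ac·Var(Y) = 3.77·(-7)·37 = -976.43
bd·Var(T) = (-8)·(-1.3)·24 = 249.6
(ad+bc)·Cov(Y, T) = (51.099)·19.5 = 996.4305
Cov(Q, B) = -976.43 + 249.6 + 996.4305 = 269.6005.

Cov(Q, B) = 269.6005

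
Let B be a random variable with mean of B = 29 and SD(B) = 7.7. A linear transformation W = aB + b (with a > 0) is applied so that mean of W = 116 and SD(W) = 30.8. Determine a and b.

SD(W) = a·SD(B) (a > 0), so a = 30.8/7.7 = 4.
mean of W = a·mean of B + b, so b = 116 − 4·29 = 0.

a = 4, b = 0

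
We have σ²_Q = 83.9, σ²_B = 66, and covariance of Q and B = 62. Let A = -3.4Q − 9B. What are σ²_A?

σ²_A = a²·σ²_Q + b²·σ²_B + 2ab·covariance of Q and B with a = -3.4, b = -9.
= (-3.4)²·83.9 + (-9)²·66 + 2·(-3.4)·(-9)·62
= 969.884 + 5346 + 3794.4 = 10110.284.

σ²_A = 10110.284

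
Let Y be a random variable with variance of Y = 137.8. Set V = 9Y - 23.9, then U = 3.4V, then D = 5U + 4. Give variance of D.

variance of D = 3225760.2

variance of V = 9²·137.8 = 11161.8.
variance of U = 3.4²·11161.8 = 129030.408.
variance of D = 5²·129030.408 = 3225760.2.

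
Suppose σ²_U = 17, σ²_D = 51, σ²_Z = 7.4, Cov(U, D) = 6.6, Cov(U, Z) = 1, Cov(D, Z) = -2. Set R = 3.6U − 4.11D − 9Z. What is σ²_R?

σ²_R = 1273.1499

σ²_R = a²·σ²_U + b²·σ²_D + c²·σ²_Z + 2ab·Cov(U, D) + 2ac·Cov(U, Z) + 2bc·Cov(D, Z), with a = 3.6, b = -4.11, c = -9.
= 220.32 + 861.4971 + 599.4 + (-195.3072) + (-64.8) + (-147.96)
= 1273.1499.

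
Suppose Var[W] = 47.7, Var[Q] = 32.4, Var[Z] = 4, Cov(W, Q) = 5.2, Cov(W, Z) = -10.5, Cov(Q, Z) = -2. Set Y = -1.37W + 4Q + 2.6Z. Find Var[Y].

Var[Y] = a²·Var[W] + b²·Var[Q] + c²·Var[Z] + 2ab·Cov(W, Q) + 2ac·Cov(W, Z) + 2bc·Cov(Q, Z), with a = -1.37, b = 4, c = 2.6.
= 89.52813 + 518.4 + 27.04 + (-56.992) + 74.802 + (-41.6)
= 611.17813.

Var[Y] = 611.17813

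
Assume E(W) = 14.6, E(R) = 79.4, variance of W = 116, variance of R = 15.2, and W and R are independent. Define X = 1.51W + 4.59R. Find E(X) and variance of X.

E(X) = 1.51·E(W) + 4.59·E(R) = 1.51·14.6 + 4.59·79.4 = 386.492.
variance of X = a²·variance of W + b²·variance of R + 2ab·covariance of W and R with a = 1.51, b = 4.59.
Independence gives covariance of W and R = 0.
= 1.51²·116 + 4.59²·15.2 + 2·1.51·4.59·0
= 264.4916 + 320.23512 + 0 = 584.72672.

E(X) = 386.492, variance of X = 584.72672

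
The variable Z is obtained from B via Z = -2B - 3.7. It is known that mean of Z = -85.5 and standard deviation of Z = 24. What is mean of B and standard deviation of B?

mean of B = 40.9, standard deviation of B = 12

From Z = -2B - 3.7: mean of Z = a·mean of B + b, so mean of B = (mean of Z − b)/a = (-85.5 − (-3.7))/(-2) = 40.9.
standard deviation of Z = |a|·standard deviation of B, so standard deviation of B = 24/|-2| = 12.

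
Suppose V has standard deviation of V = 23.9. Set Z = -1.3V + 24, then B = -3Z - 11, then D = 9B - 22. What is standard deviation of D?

standard deviation of Z = |-1.3|·23.9 = 31.07.
standard deviation of B = |-3|·31.07 = 93.21.
standard deviation of D = |9|·93.21 = 838.89.

standard deviation of D = 838.89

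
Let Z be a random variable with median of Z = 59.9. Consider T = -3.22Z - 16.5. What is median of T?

A linear map preserves order up to sign, so median of T = a·median of Z + b = (-3.22)·59.9 + (-16.5) = -209.378.

median of T = -209.378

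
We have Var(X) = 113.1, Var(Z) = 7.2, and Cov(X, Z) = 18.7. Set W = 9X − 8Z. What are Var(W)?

Var(W) = a²·Var(X) + b²·Var(Z) + 2ab·Cov(X, Z) with a = 9, b = -8.
= 9²·113.1 + (-8)²·7.2 + 2·9·(-8)·18.7
= 9161.1 + 460.8 + (-2692.8) = 6929.1.

Var(W) = 6929.1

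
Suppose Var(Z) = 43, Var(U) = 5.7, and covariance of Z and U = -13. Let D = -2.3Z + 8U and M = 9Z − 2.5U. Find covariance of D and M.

By bilinearity, covariance of D and M = ac·Var(Z) + bd·Var(U) + (ad+bc)·covariance of Z and U, with a=-2.3, b=8, c=9, d=-2.5.
ac·Var(Z) = (-2.3)·9·43 = -890.1
bd·Var(U) = 8·(-2.5)·5.7 = -114
(ad+bc)·covariance of Z and U = (77.75)·(-13) = -1010.75
covariance of D and M = -890.1 + (-114) + (-1010.75) = -2014.85.

covariance of D and M = -2014.85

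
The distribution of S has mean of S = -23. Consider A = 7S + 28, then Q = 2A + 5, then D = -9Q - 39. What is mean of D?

mean of D = 2310

mean of A = 7·(-23) + 28 = -133.
mean of Q = 2·(-133) + 5 = -261.
mean of D = (-9)·(-261) + (-39) = 2310.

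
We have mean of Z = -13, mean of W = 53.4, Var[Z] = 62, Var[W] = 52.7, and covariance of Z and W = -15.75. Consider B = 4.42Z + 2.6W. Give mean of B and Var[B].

mean of B = 81.38, Var[B] = 1205.5108

mean of B = 4.42·mean of Z + 2.6·mean of W = 4.42·(-13) + 2.6·53.4 = 81.38.
Var[B] = a²·Var[Z] + b²·Var[W] + 2ab·covariance of Z and W with a = 4.42, b = 2.6.
= 4.42²·62 + 2.6²·52.7 + 2·4.42·2.6·(-15.75)
= 1211.2568 + 356.252 + (-361.998) = 1205.5108.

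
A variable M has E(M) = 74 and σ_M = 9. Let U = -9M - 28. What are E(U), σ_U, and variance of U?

E(U) = -694, σ_U = 81, variance of U = 6561

U = -9M - 28 is linear with a = -9, b = -28.
E(U) = a·E(M) + b = (-9)·74 + (-28) = -694.
σ_U = |a|·σ_M = |-9|·9 = 81.
variance of M = 9² = 81.
variance of U = a²·variance of M = (-9)²·81 = 6561 (the additive constant -28 does not affect variance).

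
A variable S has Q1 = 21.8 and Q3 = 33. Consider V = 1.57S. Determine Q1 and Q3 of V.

a = 1.57 > 0: Q1(V) = a·Q1(S)+b = 34.226, Q3(V) = a·Q3(S)+b = 51.81.

Q1(V) = 34.226, Q3(V) = 51.81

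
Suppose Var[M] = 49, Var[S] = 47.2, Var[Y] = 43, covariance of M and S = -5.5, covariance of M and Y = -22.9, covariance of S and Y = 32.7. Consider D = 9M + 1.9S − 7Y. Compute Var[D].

Var[D] = a²·Var[M] + b²·Var[S] + c²·Var[Y] + 2ab·covariance of M and S + 2ac·covariance of M and Y + 2bc·covariance of S and Y, with a = 9, b = 1.9, c = -7.
= 3969 + 170.392 + 2107 + (-188.1) + 2885.4 + (-869.82)
= 8073.872.

Var[D] = 8073.872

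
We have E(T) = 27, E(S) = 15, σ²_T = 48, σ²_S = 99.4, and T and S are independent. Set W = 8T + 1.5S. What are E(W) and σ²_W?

E(W) = 8·E(T) + 1.5·E(S) = 8·27 + 1.5·15 = 238.5.
σ²_W = a²·σ²_T + b²·σ²_S + 2ab·Cov[T, S] with a = 8, b = 1.5.
Independence gives Cov[T, S] = 0.
= 8²·48 + 1.5²·99.4 + 2·8·1.5·0
= 3072 + 223.65 + 0 = 3295.65.

E(W) = 238.5, σ²_W = 3295.65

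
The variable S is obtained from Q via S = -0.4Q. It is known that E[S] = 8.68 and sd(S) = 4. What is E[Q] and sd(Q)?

E[Q] = -21.7, sd(Q) = 10

From S = -0.4Q: E[S] = a·E[Q] + b, so E[Q] = (E[S] − b)/a = (8.68 − 0)/(-0.4) = -21.7.
sd(S) = |a|·sd(Q), so sd(Q) = 4/|-0.4| = 10.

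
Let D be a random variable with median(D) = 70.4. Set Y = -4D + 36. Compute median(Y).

median(Y) = -245.6

A linear map preserves order up to sign, so median(Y) = a·median(D) + b = (-4)·70.4 + 36 = -245.6.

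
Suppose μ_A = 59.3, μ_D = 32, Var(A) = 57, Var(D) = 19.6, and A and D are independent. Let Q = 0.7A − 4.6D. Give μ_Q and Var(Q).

μ_Q = -105.69, Var(Q) = 442.666

μ_Q = 0.7·μ_A + (-4.6)·μ_D = 0.7·59.3 + (-4.6)·32 = -105.69.
Var(Q) = a²·Var(A) + b²·Var(D) + 2ab·Cov(A, D) with a = 0.7, b = -4.6.
Independence gives Cov(A, D) = 0.
= 0.7²·57 + (-4.6)²·19.6 + 2·0.7·(-4.6)·0
= 27.93 + 414.736 + 0 = 442.666.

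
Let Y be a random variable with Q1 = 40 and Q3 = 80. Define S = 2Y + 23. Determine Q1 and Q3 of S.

a = 2 > 0: Q1(S) = a·Q1(Y)+b = 103, Q3(S) = a·Q3(Y)+b = 183.

Q1(S) = 103, Q3(S) = 183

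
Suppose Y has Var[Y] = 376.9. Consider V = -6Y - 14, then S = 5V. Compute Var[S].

Var[S] = 339210

Var[V] = (-6)²·376.9 = 13568.4.
Var[S] = 5²·13568.4 = 339210.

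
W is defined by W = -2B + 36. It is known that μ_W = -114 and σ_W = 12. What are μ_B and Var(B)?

From W = -2B + 36: μ_W = a·μ_B + b, so μ_B = (μ_W − b)/a = (-114 − 36)/(-2) = 75.
Var(W) = 12² = 144.
Var(W) = a²·Var(B), so Var(B) = 144/(-2)² = 36.

μ_B = 75, Var(B) = 36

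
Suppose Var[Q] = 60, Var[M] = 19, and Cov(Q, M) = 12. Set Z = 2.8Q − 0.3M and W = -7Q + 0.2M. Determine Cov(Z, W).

Cov(Z, W) = -1145.22

By bilinearity, Cov(Z, W) = ac·Var[Q] + bd·Var[M] + (ad+bc)·Cov(Q, M), with a=2.8, b=-0.3, c=-7, d=0.2.
ac·Var[Q] = 2.8·(-7)·60 = -1176
bd·Var[M] = (-0.3)·0.2·19 = -1.14
(ad+bc)·Cov(Q, M) = (2.66)·12 = 31.92
Cov(Z, W) = -1176 + (-1.14) + 31.92 = -1145.22.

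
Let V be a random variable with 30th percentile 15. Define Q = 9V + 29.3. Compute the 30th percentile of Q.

Since a = 9 > 0 the transformation is increasing, so the 30th percentile of Q = a·(P_{30} of V) + b = 9·15 + 29.3 = 164.3.

30th percentile of Q = 164.3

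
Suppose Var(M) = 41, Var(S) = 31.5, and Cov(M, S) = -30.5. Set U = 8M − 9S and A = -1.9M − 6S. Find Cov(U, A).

Cov(U, A) = 2020.25

By bilinearity, Cov(U, A) = ac·Var(M) + bd·Var(S) + (ad+bc)·Cov(M, S), with a=8, b=-9, c=-1.9, d=-6.
ac·Var(M) = 8·(-1.9)·41 = -623.2
bd·Var(S) = (-9)·(-6)·31.5 = 1701
(ad+bc)·Cov(M, S) = (-30.9)·(-30.5) = 942.45
Cov(U, A) = -623.2 + 1701 + 942.45 = 2020.25.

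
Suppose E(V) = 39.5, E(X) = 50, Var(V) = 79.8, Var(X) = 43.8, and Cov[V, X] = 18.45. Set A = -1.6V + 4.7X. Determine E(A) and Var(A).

E(A) = 171.8, Var(A) = 894.342

E(A) = (-1.6)·E(V) + 4.7·E(X) = (-1.6)·39.5 + 4.7·50 = 171.8.
Var(A) = a²·Var(V) + b²·Var(X) + 2ab·Cov[V, X] with a = -1.6, b = 4.7.
= (-1.6)²·79.8 + 4.7²·43.8 + 2·(-1.6)·4.7·18.45
= 204.288 + 967.542 + (-277.488) = 894.342.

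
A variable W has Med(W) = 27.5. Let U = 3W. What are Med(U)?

A linear map preserves order up to sign, so Med(U) = a·Med(W) + b = 3·27.5 = 82.5.

Med(U) = 82.5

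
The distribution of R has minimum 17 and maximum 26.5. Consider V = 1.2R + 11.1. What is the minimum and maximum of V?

a = 1.2 > 0, so min(V) = a·min(R)+b = 1.2·17 + 11.1 = 31.5 and max(V) = 1.2·26.5 + 11.1 = 42.9.

min(V) = 31.5, max(V) = 42.9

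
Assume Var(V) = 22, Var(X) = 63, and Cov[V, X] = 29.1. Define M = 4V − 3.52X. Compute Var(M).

Var(M) = 313.1392

Var(M) = a²·Var(V) + b²·Var(X) + 2ab·Cov[V, X] with a = 4, b = -3.52.
= 4²·22 + (-3.52)²·63 + 2·4·(-3.52)·29.1
= 352 + 780.5952 + (-819.456) = 313.1392.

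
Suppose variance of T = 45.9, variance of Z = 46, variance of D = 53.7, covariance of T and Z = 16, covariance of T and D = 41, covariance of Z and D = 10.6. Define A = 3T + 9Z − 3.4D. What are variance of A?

variance of A = a²·variance of T + b²·variance of Z + c²·variance of D + 2ab·covariance of T and Z + 2ac·covariance of T and D + 2bc·covariance of Z and D, with a = 3, b = 9, c = -3.4.
= 413.1 + 3726 + 620.772 + 864 + (-836.4) + (-648.72)
= 4138.752.

variance of A = 4138.752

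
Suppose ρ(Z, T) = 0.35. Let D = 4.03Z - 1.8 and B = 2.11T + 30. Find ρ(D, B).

ρ(D, B) = 0.35

Linear rescalings preserve correlation up to sign; here the slopes 4.03 and 2.11 have the same sign, so ρ(D, B) = ρ(Z, T) = 0.35.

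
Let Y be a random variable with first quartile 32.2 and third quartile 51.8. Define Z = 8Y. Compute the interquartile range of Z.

IQR of Y = Q3 − Q1 = 51.8 − 32.2 = 19.6.
Under Z = aY + b, IQR(Z) = |a|·IQR(Y) = |8|·19.6 = 156.8 (shifts cancel; spread scales by |a|).

IQR(Z) = 156.8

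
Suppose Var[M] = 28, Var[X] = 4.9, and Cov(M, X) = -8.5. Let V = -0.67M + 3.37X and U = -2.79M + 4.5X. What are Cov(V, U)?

By bilinearity, Cov(V, U) = ac·Var[M] + bd·Var[X] + (ad+bc)·Cov(M, X), with a=-0.67, b=3.37, c=-2.79, d=4.5.
ac·Var[M] = (-0.67)·(-2.79)·28 = 52.3404
bd·Var[X] = 3.37·4.5·4.9 = 74.3085
(ad+bc)·Cov(M, X) = (-12.4173)·(-8.5) = 105.54705
Cov(V, U) = 52.3404 + 74.3085 + 105.54705 = 232.19595.

Cov(V, U) = 232.19595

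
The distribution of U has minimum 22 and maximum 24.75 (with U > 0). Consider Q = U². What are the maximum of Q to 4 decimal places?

max(Q) = 612.5625

U² is increasing on this domain, so max(Q) comes from max(U) = 24.75: max(Q) = square(24.75) = 612.5625.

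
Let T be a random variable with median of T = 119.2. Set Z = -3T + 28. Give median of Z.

A linear map preserves order up to sign, so median of Z = a·median of T + b = (-3)·119.2 + 28 = -329.6.

median of Z = -329.6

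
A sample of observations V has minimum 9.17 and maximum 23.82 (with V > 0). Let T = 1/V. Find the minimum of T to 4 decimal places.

min(T) = 0.042

1/V is decreasing on this domain, so min(T) comes from max(V) = 23.82: min(T) = 1/(23.82) ≈ 0.042.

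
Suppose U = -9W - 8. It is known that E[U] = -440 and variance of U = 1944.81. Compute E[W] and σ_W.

E[W] = 48, σ_W = 4.9

From U = -9W - 8: E[U] = a·E[W] + b, so E[W] = (E[U] − b)/a = (-440 − (-8))/(-9) = 48.
σ_U = √1944.81 = 44.1.
σ_U = |a|·σ_W, so σ_W = 44.1/|-9| = 4.9.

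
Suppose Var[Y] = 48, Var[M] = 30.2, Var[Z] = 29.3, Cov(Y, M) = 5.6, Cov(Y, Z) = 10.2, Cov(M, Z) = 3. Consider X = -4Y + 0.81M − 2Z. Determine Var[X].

Var[X] = 1022.20622

Var[X] = a²·Var[Y] + b²·Var[M] + c²·Var[Z] + 2ab·Cov(Y, M) + 2ac·Cov(Y, Z) + 2bc·Cov(M, Z), with a = -4, b = 0.81, c = -2.
= 768 + 19.81422 + 117.2 + (-36.288) + 163.2 + (-9.72)
= 1022.20622.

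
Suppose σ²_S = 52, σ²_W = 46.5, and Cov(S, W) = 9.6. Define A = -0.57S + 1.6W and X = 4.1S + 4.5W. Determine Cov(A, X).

Cov(A, X) = 251.628

By bilinearity, Cov(A, X) = ac·σ²_S + bd·σ²_W + (ad+bc)·Cov(S, W), with a=-0.57, b=1.6, c=4.1, d=4.5.
ac·σ²_S = (-0.57)·4.1·52 = -121.524
bd·σ²_W = 1.6·4.5·46.5 = 334.8
(ad+bc)·Cov(S, W) = (3.995)·9.6 = 38.352
Cov(A, X) = -121.524 + 334.8 + 38.352 = 251.628.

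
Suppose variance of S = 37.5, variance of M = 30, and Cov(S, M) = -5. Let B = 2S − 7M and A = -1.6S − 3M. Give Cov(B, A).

Cov(B, A) = 484

By bilinearity, Cov(B, A) = ac·variance of S + bd·variance of M + (ad+bc)·Cov(S, M), with a=2, b=-7, c=-1.6, d=-3.
ac·variance of S = 2·(-1.6)·37.5 = -120
bd·variance of M = (-7)·(-3)·30 = 630
(ad+bc)·Cov(S, M) = (5.2)·(-5) = -26
Cov(B, A) = -120 + 630 + (-26) = 484.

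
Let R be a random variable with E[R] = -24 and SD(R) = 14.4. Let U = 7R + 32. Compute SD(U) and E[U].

SD(U) = 100.8, E[U] = -136

U = 7R + 32 is linear with a = 7, b = 32.
SD(U) = |a|·SD(R) = |7|·14.4 = 100.8.
E[U] = a·E[R] + b = 7·(-24) + 32 = -136.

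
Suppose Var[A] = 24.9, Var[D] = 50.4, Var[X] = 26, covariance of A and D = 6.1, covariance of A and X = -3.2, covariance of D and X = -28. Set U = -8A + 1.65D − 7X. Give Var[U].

Var[U] = a²·Var[A] + b²·Var[D] + c²·Var[X] + 2ab·covariance of A and D + 2ac·covariance of A and X + 2bc·covariance of D and X, with a = -8, b = 1.65, c = -7.
= 1593.6 + 137.214 + 1274 + (-161.04) + (-358.4) + 646.8
= 3132.174.

Var[U] = 3132.174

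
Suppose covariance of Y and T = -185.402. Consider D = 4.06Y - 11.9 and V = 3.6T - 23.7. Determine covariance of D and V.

covariance of D and V = a·c·covariance of Y and T = 4.06·3.6·(-185.402) = -2709.835632. Additive constants drop out.

covariance of D and V = -2709.835632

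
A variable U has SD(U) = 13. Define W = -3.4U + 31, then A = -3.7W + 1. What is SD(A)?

SD(A) = 163.54

SD(W) = |-3.4|·13 = 44.2.
SD(A) = |-3.7|·44.2 = 163.54.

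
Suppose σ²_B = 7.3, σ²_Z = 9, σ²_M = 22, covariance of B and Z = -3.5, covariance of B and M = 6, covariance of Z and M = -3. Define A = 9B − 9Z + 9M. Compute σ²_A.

σ²_A = a²·σ²_B + b²·σ²_Z + c²·σ²_M + 2ab·covariance of B and Z + 2ac·covariance of B and M + 2bc·covariance of Z and M, with a = 9, b = -9, c = 9.
= 591.3 + 729 + 1782 + 567 + 972 + 486
= 5127.3.

σ²_A = 5127.3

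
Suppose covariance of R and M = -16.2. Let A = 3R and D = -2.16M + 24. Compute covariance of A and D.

covariance of A and D = a·c·covariance of R and M = 3·(-2.16)·(-16.2) = 104.976. Additive constants drop out.

covariance of A and D = 104.976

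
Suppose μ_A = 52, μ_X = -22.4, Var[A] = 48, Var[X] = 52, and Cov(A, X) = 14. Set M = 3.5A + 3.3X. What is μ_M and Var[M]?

μ_M = 108.08, Var[M] = 1477.68

μ_M = 3.5·μ_A + 3.3·μ_X = 3.5·52 + 3.3·(-22.4) = 108.08.
Var[M] = a²·Var[A] + b²·Var[X] + 2ab·Cov(A, X) with a = 3.5, b = 3.3.
= 3.5²·48 + 3.3²·52 + 2·3.5·3.3·14
= 588 + 566.28 + 323.4 = 1477.68.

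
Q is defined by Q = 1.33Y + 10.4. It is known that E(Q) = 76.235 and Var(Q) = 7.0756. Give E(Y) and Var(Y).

From Q = 1.33Y + 10.4: E(Q) = a·E(Y) + b, so E(Y) = (E(Q) − b)/a = (76.235 − 10.4)/1.33 = 49.5.
Var(Q) = a²·Var(Y), so Var(Y) = 7.0756/1.33² = 4.

E(Y) = 49.5, Var(Y) = 4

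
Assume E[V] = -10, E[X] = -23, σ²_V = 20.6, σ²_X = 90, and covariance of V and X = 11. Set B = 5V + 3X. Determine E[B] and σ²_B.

E[B] = 5·E[V] + 3·E[X] = 5·(-10) + 3·(-23) = -119.
σ²_B = a²·σ²_V + b²·σ²_X + 2ab·covariance of V and X with a = 5, b = 3.
= 5²·20.6 + 3²·90 + 2·5·3·11
= 515 + 810 + 330 = 1655.

E[B] = -119, σ²_B = 1655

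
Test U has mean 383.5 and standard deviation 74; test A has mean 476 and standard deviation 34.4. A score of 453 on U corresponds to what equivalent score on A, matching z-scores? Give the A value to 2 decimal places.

z = (453 − 383.5)/74 ≈ 0.9392.
A = 476 + z·34.4 = 476 + (453 − 383.5)·34.4/74 ≈ 508.31.

A = 508.31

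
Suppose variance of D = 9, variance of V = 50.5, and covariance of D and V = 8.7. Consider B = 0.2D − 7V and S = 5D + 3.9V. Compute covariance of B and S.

By bilinearity, covariance of B and S = ac·variance of D + bd·variance of V + (ad+bc)·covariance of D and V, with a=0.2, b=-7, c=5, d=3.9.
ac·variance of D = 0.2·5·9 = 9
bd·variance of V = (-7)·3.9·50.5 = -1378.65
(ad+bc)·covariance of D and V = (-34.22)·8.7 = -297.714
covariance of B and S = 9 + (-1378.65) + (-297.714) = -1667.364.

covariance of B and S = -1667.364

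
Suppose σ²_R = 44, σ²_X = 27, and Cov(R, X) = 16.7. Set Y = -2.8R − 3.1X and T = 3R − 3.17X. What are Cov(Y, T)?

By bilinearity, Cov(Y, T) = ac·σ²_R + bd·σ²_X + (ad+bc)·Cov(R, X), with a=-2.8, b=-3.1, c=3, d=-3.17.
ac·σ²_R = (-2.8)·3·44 = -369.6
bd·σ²_X = (-3.1)·(-3.17)·27 = 265.329
(ad+bc)·Cov(R, X) = (-0.424)·16.7 = -7.0808
Cov(Y, T) = -369.6 + 265.329 + (-7.0808) = -111.3518.

Cov(Y, T) = -111.3518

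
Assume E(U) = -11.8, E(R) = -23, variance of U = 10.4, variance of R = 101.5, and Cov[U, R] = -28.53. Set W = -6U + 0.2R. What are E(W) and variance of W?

E(W) = (-6)·E(U) + 0.2·E(R) = (-6)·(-11.8) + 0.2·(-23) = 66.2.
variance of W = a²·variance of U + b²·variance of R + 2ab·Cov[U, R] with a = -6, b = 0.2.
= (-6)²·10.4 + 0.2²·101.5 + 2·(-6)·0.2·(-28.53)
= 374.4 + 4.06 + 68.472 = 446.932.

E(W) = 66.2, variance of W = 446.932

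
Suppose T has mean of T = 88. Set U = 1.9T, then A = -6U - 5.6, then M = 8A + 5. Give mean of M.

mean of U = 1.9·88 = 167.2.
mean of A = (-6)·167.2 + (-5.6) = -1008.8.
mean of M = 8·(-1008.8) + 5 = -8065.4.

mean of M = -8065.4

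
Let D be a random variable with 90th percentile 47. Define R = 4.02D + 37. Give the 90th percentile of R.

90th percentile of R = 225.94

Since a = 4.02 > 0 the transformation is increasing, so the 90th percentile of R = a·(P_{90} of D) + b = 4.02·47 + 37 = 225.94.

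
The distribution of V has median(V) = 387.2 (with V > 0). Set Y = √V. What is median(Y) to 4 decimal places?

√V is monotone on this domain, so median(Y) = √(387.2) ≈ 19.6774.

median(Y) = 19.6774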